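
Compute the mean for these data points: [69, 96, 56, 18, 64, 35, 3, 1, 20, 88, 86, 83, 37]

50.4615

Step 1: Sum all values: 69 + 96 + 56 + 18 + 64 + 35 + 3 + 1 + 20 + 88 + 86 + 83 + 37 = 656
Step 2: Count the number of values: n = 13
Step 3: Mean = sum / n = 656 / 13 = 50.4615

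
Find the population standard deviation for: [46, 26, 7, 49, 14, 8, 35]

16.2028

Step 1: Compute the mean: 26.4286
Step 2: Sum of squared deviations from the mean: 1837.7143
Step 3: Population variance = 1837.7143 / 7 = 262.5306
Step 4: Standard deviation = sqrt(262.5306) = 16.2028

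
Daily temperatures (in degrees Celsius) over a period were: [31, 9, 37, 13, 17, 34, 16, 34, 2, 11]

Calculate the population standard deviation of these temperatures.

11.8338

Step 1: Compute the mean: 20.4
Step 2: Sum of squared deviations from the mean: 1400.4
Step 3: Population variance = 1400.4 / 10 = 140.04
Step 4: Standard deviation = sqrt(140.04) = 11.8338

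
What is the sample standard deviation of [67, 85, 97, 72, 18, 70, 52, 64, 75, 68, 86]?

20.7189

Step 1: Compute the mean: 68.5455
Step 2: Sum of squared deviations from the mean: 4292.7273
Step 3: Sample variance = 4292.7273 / 10 = 429.2727
Step 4: Standard deviation = sqrt(429.2727) = 20.7189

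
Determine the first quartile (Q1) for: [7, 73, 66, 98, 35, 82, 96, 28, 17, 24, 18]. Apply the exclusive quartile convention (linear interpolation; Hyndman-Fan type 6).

18

Step 1: Sort the data: [7, 17, 18, 24, 28, 35, 66, 73, 82, 96, 98]
Step 2: n = 11
Step 3: Using the exclusive quartile method:
  Q1 = 18
  Q2 (median) = 35
  Q3 = 82
  IQR = Q3 - Q1 = 82 - 18 = 64
Step 4: Q1 = 18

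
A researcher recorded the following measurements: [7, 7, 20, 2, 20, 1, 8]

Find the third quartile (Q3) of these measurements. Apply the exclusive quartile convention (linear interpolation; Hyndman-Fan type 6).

20

Step 1: Sort the data: [1, 2, 7, 7, 8, 20, 20]
Step 2: n = 7
Step 3: Using the exclusive quartile method:
  Q1 = 2
  Q2 (median) = 7
  Q3 = 20
  IQR = Q3 - Q1 = 20 - 2 = 18
Step 4: Q3 = 20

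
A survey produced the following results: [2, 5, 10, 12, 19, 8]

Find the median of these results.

9

Step 1: Sort the data in ascending order: [2, 5, 8, 10, 12, 19]
Step 2: The number of values is n = 6.
Step 3: Since n is even, the median is the average of positions 3 and 4:
  Median = (8 + 10) / 2 = 9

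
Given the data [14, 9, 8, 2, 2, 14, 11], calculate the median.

9

Step 1: Sort the data in ascending order: [2, 2, 8, 9, 11, 14, 14]
Step 2: The number of values is n = 7.
Step 3: Since n is odd, the median is the middle value at position 4: 9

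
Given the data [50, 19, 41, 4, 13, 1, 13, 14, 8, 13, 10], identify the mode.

13

Step 1: Count the frequency of each value:
  1: appears 1 time(s)
  4: appears 1 time(s)
  8: appears 1 time(s)
  10: appears 1 time(s)
  13: appears 3 time(s)
  14: appears 1 time(s)
  19: appears 1 time(s)
  41: appears 1 time(s)
  50: appears 1 time(s)
Step 2: The value 13 appears most frequently (3 times).
Step 3: Mode = 13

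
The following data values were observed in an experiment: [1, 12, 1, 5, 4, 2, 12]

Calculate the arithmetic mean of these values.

5.2857

Step 1: Sum all values: 1 + 12 + 1 + 5 + 4 + 2 + 12 = 37
Step 2: Count the number of values: n = 7
Step 3: Mean = sum / n = 37 / 7 = 5.2857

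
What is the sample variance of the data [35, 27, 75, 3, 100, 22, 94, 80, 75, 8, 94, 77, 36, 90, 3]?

1317.8286

Step 1: Compute the mean: (35 + 27 + 75 + 3 + 100 + 22 + 94 + 80 + 75 + 8 + 94 + 77 + 36 + 90 + 3) / 15 = 54.6
Step 2: Compute squared deviations from the mean:
  (35 - 54.6)^2 = 384.16
  (27 - 54.6)^2 = 761.76
  (75 - 54.6)^2 = 416.16
  (3 - 54.6)^2 = 2662.56
  (100 - 54.6)^2 = 2061.16
  (22 - 54.6)^2 = 1062.76
  (94 - 54.6)^2 = 1552.36
  (80 - 54.6)^2 = 645.16
  (75 - 54.6)^2 = 416.16
  (8 - 54.6)^2 = 2171.56
  (94 - 54.6)^2 = 1552.36
  (77 - 54.6)^2 = 501.76
  (36 - 54.6)^2 = 345.96
  (90 - 54.6)^2 = 1253.16
  (3 - 54.6)^2 = 2662.56
Step 3: Sum of squared deviations = 18449.6
Step 4: Sample variance = 18449.6 / 14 = 1317.8286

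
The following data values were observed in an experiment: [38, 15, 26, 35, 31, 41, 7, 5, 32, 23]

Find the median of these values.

28.5

Step 1: Sort the data in ascending order: [5, 7, 15, 23, 26, 31, 32, 35, 38, 41]
Step 2: The number of values is n = 10.
Step 3: Since n is even, the median is the average of positions 5 and 6:
  Median = (26 + 31) / 2 = 28.5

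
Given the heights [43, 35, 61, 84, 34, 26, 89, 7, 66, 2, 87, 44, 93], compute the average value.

51.6154

Step 1: Sum all values: 43 + 35 + 61 + 84 + 34 + 26 + 89 + 7 + 66 + 2 + 87 + 44 + 93 = 671
Step 2: Count the number of values: n = 13
Step 3: Mean = sum / n = 671 / 13 = 51.6154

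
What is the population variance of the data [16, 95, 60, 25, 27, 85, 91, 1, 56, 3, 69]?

1118.5455

Step 1: Compute the mean: (16 + 95 + 60 + 25 + 27 + 85 + 91 + 1 + 56 + 3 + 69) / 11 = 48
Step 2: Compute squared deviations from the mean:
  (16 - 48)^2 = 1024
  (95 - 48)^2 = 2209
  (60 - 48)^2 = 144
  (25 - 48)^2 = 529
  (27 - 48)^2 = 441
  (85 - 48)^2 = 1369
  (91 - 48)^2 = 1849
  (1 - 48)^2 = 2209
  (56 - 48)^2 = 64
  (3 - 48)^2 = 2025
  (69 - 48)^2 = 441
Step 3: Sum of squared deviations = 12304
Step 4: Population variance = 12304 / 11 = 1118.5455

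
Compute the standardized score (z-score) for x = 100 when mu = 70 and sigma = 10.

3

Step 1: Recall the z-score formula: z = (x - mu) / sigma
Step 2: Substitute values: z = (100 - 70) / 10
Step 3: z = 30 / 10 = 3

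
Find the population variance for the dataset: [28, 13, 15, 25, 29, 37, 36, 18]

72.8594

Step 1: Compute the mean: (28 + 13 + 15 + 25 + 29 + 37 + 36 + 18) / 8 = 25.125
Step 2: Compute squared deviations from the mean:
  (28 - 25.125)^2 = 8.2656
  (13 - 25.125)^2 = 147.0156
  (15 - 25.125)^2 = 102.5156
  (25 - 25.125)^2 = 0.0156
  (29 - 25.125)^2 = 15.0156
  (37 - 25.125)^2 = 141.0156
  (36 - 25.125)^2 = 118.2656
  (18 - 25.125)^2 = 50.7656
Step 3: Sum of squared deviations = 582.875
Step 4: Population variance = 582.875 / 8 = 72.8594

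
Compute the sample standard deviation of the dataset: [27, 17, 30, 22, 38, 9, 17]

9.6511

Step 1: Compute the mean: 22.8571
Step 2: Sum of squared deviations from the mean: 558.8571
Step 3: Sample variance = 558.8571 / 6 = 93.1429
Step 4: Standard deviation = sqrt(93.1429) = 9.6511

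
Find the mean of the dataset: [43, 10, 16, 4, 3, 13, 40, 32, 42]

22.5556

Step 1: Sum all values: 43 + 10 + 16 + 4 + 3 + 13 + 40 + 32 + 42 = 203
Step 2: Count the number of values: n = 9
Step 3: Mean = sum / n = 203 / 9 = 22.5556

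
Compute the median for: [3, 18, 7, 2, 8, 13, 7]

7

Step 1: Sort the data in ascending order: [2, 3, 7, 7, 8, 13, 18]
Step 2: The number of values is n = 7.
Step 3: Since n is odd, the median is the middle value at position 4: 7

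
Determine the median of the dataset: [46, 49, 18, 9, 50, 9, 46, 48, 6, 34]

40

Step 1: Sort the data in ascending order: [6, 9, 9, 18, 34, 46, 46, 48, 49, 50]
Step 2: The number of values is n = 10.
Step 3: Since n is even, the median is the average of positions 5 and 6:
  Median = (34 + 46) / 2 = 40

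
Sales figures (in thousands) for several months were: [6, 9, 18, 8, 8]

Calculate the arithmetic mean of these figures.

9.8

Step 1: Sum all values: 6 + 9 + 18 + 8 + 8 = 49
Step 2: Count the number of values: n = 5
Step 3: Mean = sum / n = 49 / 5 = 9.8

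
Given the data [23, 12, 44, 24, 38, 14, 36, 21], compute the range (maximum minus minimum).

32

Step 1: Identify the maximum value: max = 44
Step 2: Identify the minimum value: min = 12
Step 3: Range = max - min = 44 - 12 = 32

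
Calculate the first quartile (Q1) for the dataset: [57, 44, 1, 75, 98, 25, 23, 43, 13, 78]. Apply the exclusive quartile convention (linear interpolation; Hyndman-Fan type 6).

20.5

Step 1: Sort the data: [1, 13, 23, 25, 43, 44, 57, 75, 78, 98]
Step 2: n = 10
Step 3: Using the exclusive quartile method:
  Q1 = 20.5
  Q2 (median) = 43.5
  Q3 = 75.75
  IQR = Q3 - Q1 = 75.75 - 20.5 = 55.25
Step 4: Q1 = 20.5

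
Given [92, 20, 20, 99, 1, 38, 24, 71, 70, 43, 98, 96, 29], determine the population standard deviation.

33.6691

Step 1: Compute the mean: 53.9231
Step 2: Sum of squared deviations from the mean: 14736.9231
Step 3: Population variance = 14736.9231 / 13 = 1133.6095
Step 4: Standard deviation = sqrt(1133.6095) = 33.6691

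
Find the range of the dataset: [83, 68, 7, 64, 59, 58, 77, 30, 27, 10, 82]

76

Step 1: Identify the maximum value: max = 83
Step 2: Identify the minimum value: min = 7
Step 3: Range = max - min = 83 - 7 = 76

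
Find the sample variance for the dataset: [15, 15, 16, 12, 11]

4.7

Step 1: Compute the mean: (15 + 15 + 16 + 12 + 11) / 5 = 13.8
Step 2: Compute squared deviations from the mean:
  (15 - 13.8)^2 = 1.44
  (15 - 13.8)^2 = 1.44
  (16 - 13.8)^2 = 4.84
  (12 - 13.8)^2 = 3.24
  (11 - 13.8)^2 = 7.84
Step 3: Sum of squared deviations = 18.8
Step 4: Sample variance = 18.8 / 4 = 4.7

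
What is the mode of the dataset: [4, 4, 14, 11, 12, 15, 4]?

4

Step 1: Count the frequency of each value:
  4: appears 3 time(s)
  11: appears 1 time(s)
  12: appears 1 time(s)
  14: appears 1 time(s)
  15: appears 1 time(s)
Step 2: The value 4 appears most frequently (3 times).
Step 3: Mode = 4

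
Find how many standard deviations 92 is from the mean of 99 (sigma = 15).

-0.4667

Step 1: Recall the z-score formula: z = (x - mu) / sigma
Step 2: Substitute values: z = (92 - 99) / 15
Step 3: z = -7 / 15 = -0.4667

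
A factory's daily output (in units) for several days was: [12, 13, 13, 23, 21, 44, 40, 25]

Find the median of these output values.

22

Step 1: Sort the data in ascending order: [12, 13, 13, 21, 23, 25, 40, 44]
Step 2: The number of values is n = 8.
Step 3: Since n is even, the median is the average of positions 4 and 5:
  Median = (21 + 23) / 2 = 22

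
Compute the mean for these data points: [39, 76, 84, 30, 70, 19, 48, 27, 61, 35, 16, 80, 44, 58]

49.0714

Step 1: Sum all values: 39 + 76 + 84 + 30 + 70 + 19 + 48 + 27 + 61 + 35 + 16 + 80 + 44 + 58 = 687
Step 2: Count the number of values: n = 14
Step 3: Mean = sum / n = 687 / 14 = 49.0714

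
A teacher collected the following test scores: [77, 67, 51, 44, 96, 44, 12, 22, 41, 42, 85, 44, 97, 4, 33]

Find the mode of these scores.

44

Step 1: Count the frequency of each value:
  4: appears 1 time(s)
  12: appears 1 time(s)
  22: appears 1 time(s)
  33: appears 1 time(s)
  41: appears 1 time(s)
  42: appears 1 time(s)
  44: appears 3 time(s)
  51: appears 1 time(s)
  67: appears 1 time(s)
  77: appears 1 time(s)
  85: appears 1 time(s)
  96: appears 1 time(s)
  97: appears 1 time(s)
Step 2: The value 44 appears most frequently (3 times).
Step 3: Mode = 44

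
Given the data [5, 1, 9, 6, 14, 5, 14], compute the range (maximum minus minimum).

13

Step 1: Identify the maximum value: max = 14
Step 2: Identify the minimum value: min = 1
Step 3: Range = max - min = 14 - 1 = 13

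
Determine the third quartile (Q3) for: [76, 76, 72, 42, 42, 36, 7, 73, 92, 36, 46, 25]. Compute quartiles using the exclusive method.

75.25

Step 1: Sort the data: [7, 25, 36, 36, 42, 42, 46, 72, 73, 76, 76, 92]
Step 2: n = 12
Step 3: Using the exclusive quartile method:
  Q1 = 36
  Q2 (median) = 44
  Q3 = 75.25
  IQR = Q3 - Q1 = 75.25 - 36 = 39.25
Step 4: Q3 = 75.25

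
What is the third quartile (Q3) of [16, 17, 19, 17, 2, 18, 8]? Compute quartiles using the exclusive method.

18

Step 1: Sort the data: [2, 8, 16, 17, 17, 18, 19]
Step 2: n = 7
Step 3: Using the exclusive quartile method:
  Q1 = 8
  Q2 (median) = 17
  Q3 = 18
  IQR = Q3 - Q1 = 18 - 8 = 10
Step 4: Q3 = 18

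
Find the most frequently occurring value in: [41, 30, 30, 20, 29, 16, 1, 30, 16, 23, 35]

30

Step 1: Count the frequency of each value:
  1: appears 1 time(s)
  16: appears 2 time(s)
  20: appears 1 time(s)
  23: appears 1 time(s)
  29: appears 1 time(s)
  30: appears 3 time(s)
  35: appears 1 time(s)
  41: appears 1 time(s)
Step 2: The value 30 appears most frequently (3 times).
Step 3: Mode = 30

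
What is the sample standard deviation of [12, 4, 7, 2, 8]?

3.8471

Step 1: Compute the mean: 6.6
Step 2: Sum of squared deviations from the mean: 59.2
Step 3: Sample variance = 59.2 / 4 = 14.8
Step 4: Standard deviation = sqrt(14.8) = 3.8471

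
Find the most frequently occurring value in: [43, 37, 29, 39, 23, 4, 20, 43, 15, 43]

43

Step 1: Count the frequency of each value:
  4: appears 1 time(s)
  15: appears 1 time(s)
  20: appears 1 time(s)
  23: appears 1 time(s)
  29: appears 1 time(s)
  37: appears 1 time(s)
  39: appears 1 time(s)
  43: appears 3 time(s)
Step 2: The value 43 appears most frequently (3 times).
Step 3: Mode = 43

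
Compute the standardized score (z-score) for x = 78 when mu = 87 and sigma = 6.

-1.5

Step 1: Recall the z-score formula: z = (x - mu) / sigma
Step 2: Substitute values: z = (78 - 87) / 6
Step 3: z = -9 / 6 = -1.5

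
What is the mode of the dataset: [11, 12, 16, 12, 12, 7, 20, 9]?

12

Step 1: Count the frequency of each value:
  7: appears 1 time(s)
  9: appears 1 time(s)
  11: appears 1 time(s)
  12: appears 3 time(s)
  16: appears 1 time(s)
  20: appears 1 time(s)
Step 2: The value 12 appears most frequently (3 times).
Step 3: Mode = 12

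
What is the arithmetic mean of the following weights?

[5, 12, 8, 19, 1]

9

Step 1: Sum all values: 5 + 12 + 8 + 19 + 1 = 45
Step 2: Count the number of values: n = 5
Step 3: Mean = sum / n = 45 / 5 = 9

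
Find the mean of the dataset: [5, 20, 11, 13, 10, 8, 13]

11.4286

Step 1: Sum all values: 5 + 20 + 11 + 13 + 10 + 8 + 13 = 80
Step 2: Count the number of values: n = 7
Step 3: Mean = sum / n = 80 / 7 = 11.4286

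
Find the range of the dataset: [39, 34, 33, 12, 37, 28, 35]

27

Step 1: Identify the maximum value: max = 39
Step 2: Identify the minimum value: min = 12
Step 3: Range = max - min = 39 - 12 = 27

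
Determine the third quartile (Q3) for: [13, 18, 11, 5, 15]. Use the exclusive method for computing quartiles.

16.5

Step 1: Sort the data: [5, 11, 13, 15, 18]
Step 2: n = 5
Step 3: Using the exclusive quartile method:
  Q1 = 8
  Q2 (median) = 13
  Q3 = 16.5
  IQR = Q3 - Q1 = 16.5 - 8 = 8.5
Step 4: Q3 = 16.5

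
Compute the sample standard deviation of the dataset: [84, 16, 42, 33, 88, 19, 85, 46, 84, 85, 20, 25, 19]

30.5188

Step 1: Compute the mean: 49.6923
Step 2: Sum of squared deviations from the mean: 11176.7692
Step 3: Sample variance = 11176.7692 / 12 = 931.3974
Step 4: Standard deviation = sqrt(931.3974) = 30.5188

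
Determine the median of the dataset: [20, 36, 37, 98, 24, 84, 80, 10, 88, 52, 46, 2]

41.5

Step 1: Sort the data in ascending order: [2, 10, 20, 24, 36, 37, 46, 52, 80, 84, 88, 98]
Step 2: The number of values is n = 12.
Step 3: Since n is even, the median is the average of positions 6 and 7:
  Median = (37 + 46) / 2 = 41.5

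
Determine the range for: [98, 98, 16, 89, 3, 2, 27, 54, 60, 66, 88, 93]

96

Step 1: Identify the maximum value: max = 98
Step 2: Identify the minimum value: min = 2
Step 3: Range = max - min = 98 - 2 = 96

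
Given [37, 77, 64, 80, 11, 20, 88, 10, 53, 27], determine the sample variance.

876.4556

Step 1: Compute the mean: (37 + 77 + 64 + 80 + 11 + 20 + 88 + 10 + 53 + 27) / 10 = 46.7
Step 2: Compute squared deviations from the mean:
  (37 - 46.7)^2 = 94.09
  (77 - 46.7)^2 = 918.09
  (64 - 46.7)^2 = 299.29
  (80 - 46.7)^2 = 1108.89
  (11 - 46.7)^2 = 1274.49
  (20 - 46.7)^2 = 712.89
  (88 - 46.7)^2 = 1705.69
  (10 - 46.7)^2 = 1346.89
  (53 - 46.7)^2 = 39.69
  (27 - 46.7)^2 = 388.09
Step 3: Sum of squared deviations = 7888.1
Step 4: Sample variance = 7888.1 / 9 = 876.4556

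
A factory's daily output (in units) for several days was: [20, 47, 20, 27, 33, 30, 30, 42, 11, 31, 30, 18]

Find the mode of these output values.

30

Step 1: Count the frequency of each value:
  11: appears 1 time(s)
  18: appears 1 time(s)
  20: appears 2 time(s)
  27: appears 1 time(s)
  30: appears 3 time(s)
  31: appears 1 time(s)
  33: appears 1 time(s)
  42: appears 1 time(s)
  47: appears 1 time(s)
Step 2: The value 30 appears most frequently (3 times).
Step 3: Mode = 30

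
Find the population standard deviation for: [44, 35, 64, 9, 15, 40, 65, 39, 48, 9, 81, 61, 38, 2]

23.0169

Step 1: Compute the mean: 39.2857
Step 2: Sum of squared deviations from the mean: 7416.8571
Step 3: Population variance = 7416.8571 / 14 = 529.7755
Step 4: Standard deviation = sqrt(529.7755) = 23.0169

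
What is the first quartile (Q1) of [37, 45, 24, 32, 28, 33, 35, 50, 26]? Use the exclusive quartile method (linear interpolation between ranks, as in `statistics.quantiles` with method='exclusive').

27

Step 1: Sort the data: [24, 26, 28, 32, 33, 35, 37, 45, 50]
Step 2: n = 9
Step 3: Using the exclusive quartile method:
  Q1 = 27
  Q2 (median) = 33
  Q3 = 41
  IQR = Q3 - Q1 = 41 - 27 = 14
Step 4: Q1 = 27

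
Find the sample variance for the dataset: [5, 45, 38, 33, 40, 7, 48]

311.8095

Step 1: Compute the mean: (5 + 45 + 38 + 33 + 40 + 7 + 48) / 7 = 30.8571
Step 2: Compute squared deviations from the mean:
  (5 - 30.8571)^2 = 668.5918
  (45 - 30.8571)^2 = 200.0204
  (38 - 30.8571)^2 = 51.0204
  (33 - 30.8571)^2 = 4.5918
  (40 - 30.8571)^2 = 83.5918
  (7 - 30.8571)^2 = 569.1633
  (48 - 30.8571)^2 = 293.8776
Step 3: Sum of squared deviations = 1870.8571
Step 4: Sample variance = 1870.8571 / 6 = 311.8095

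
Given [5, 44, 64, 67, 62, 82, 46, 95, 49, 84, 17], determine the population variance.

692.4463

Step 1: Compute the mean: (5 + 44 + 64 + 67 + 62 + 82 + 46 + 95 + 49 + 84 + 17) / 11 = 55.9091
Step 2: Compute squared deviations from the mean:
  (5 - 55.9091)^2 = 2591.7355
  (44 - 55.9091)^2 = 141.8264
  (64 - 55.9091)^2 = 65.4628
  (67 - 55.9091)^2 = 123.0083
  (62 - 55.9091)^2 = 37.0992
  (82 - 55.9091)^2 = 680.7355
  (46 - 55.9091)^2 = 98.1901
  (95 - 55.9091)^2 = 1528.0992
  (49 - 55.9091)^2 = 47.7355
  (84 - 55.9091)^2 = 789.0992
  (17 - 55.9091)^2 = 1513.9174
Step 3: Sum of squared deviations = 7616.9091
Step 4: Population variance = 7616.9091 / 11 = 692.4463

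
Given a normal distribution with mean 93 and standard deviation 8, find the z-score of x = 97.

0.5

Step 1: Recall the z-score formula: z = (x - mu) / sigma
Step 2: Substitute values: z = (97 - 93) / 8
Step 3: z = 4 / 8 = 0.5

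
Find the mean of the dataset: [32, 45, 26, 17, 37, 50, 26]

33.2857

Step 1: Sum all values: 32 + 45 + 26 + 17 + 37 + 50 + 26 = 233
Step 2: Count the number of values: n = 7
Step 3: Mean = sum / n = 233 / 7 = 33.2857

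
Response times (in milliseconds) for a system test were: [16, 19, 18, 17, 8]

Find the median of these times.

17

Step 1: Sort the data in ascending order: [8, 16, 17, 18, 19]
Step 2: The number of values is n = 5.
Step 3: Since n is odd, the median is the middle value at position 3: 17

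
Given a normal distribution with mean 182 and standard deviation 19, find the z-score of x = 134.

-2.5263

Step 1: Recall the z-score formula: z = (x - mu) / sigma
Step 2: Substitute values: z = (134 - 182) / 19
Step 3: z = -48 / 19 = -2.5263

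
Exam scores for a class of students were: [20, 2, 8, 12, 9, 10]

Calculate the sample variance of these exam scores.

34.5667

Step 1: Compute the mean: (20 + 2 + 8 + 12 + 9 + 10) / 6 = 10.1667
Step 2: Compute squared deviations from the mean:
  (20 - 10.1667)^2 = 96.6944
  (2 - 10.1667)^2 = 66.6944
  (8 - 10.1667)^2 = 4.6944
  (12 - 10.1667)^2 = 3.3611
  (9 - 10.1667)^2 = 1.3611
  (10 - 10.1667)^2 = 0.0278
Step 3: Sum of squared deviations = 172.8333
Step 4: Sample variance = 172.8333 / 5 = 34.5667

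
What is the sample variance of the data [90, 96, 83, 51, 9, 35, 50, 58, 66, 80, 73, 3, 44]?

842.5256

Step 1: Compute the mean: (90 + 96 + 83 + 51 + 9 + 35 + 50 + 58 + 66 + 80 + 73 + 3 + 44) / 13 = 56.7692
Step 2: Compute squared deviations from the mean:
  (90 - 56.7692)^2 = 1104.284
  (96 - 56.7692)^2 = 1539.0533
  (83 - 56.7692)^2 = 688.0533
  (51 - 56.7692)^2 = 33.284
  (9 - 56.7692)^2 = 2281.8994
  (35 - 56.7692)^2 = 473.8994
  (50 - 56.7692)^2 = 45.8225
  (58 - 56.7692)^2 = 1.5148
  (66 - 56.7692)^2 = 85.2071
  (80 - 56.7692)^2 = 539.6686
  (73 - 56.7692)^2 = 263.4379
  (3 - 56.7692)^2 = 2891.1302
  (44 - 56.7692)^2 = 163.0533
Step 3: Sum of squared deviations = 10110.3077
Step 4: Sample variance = 10110.3077 / 12 = 842.5256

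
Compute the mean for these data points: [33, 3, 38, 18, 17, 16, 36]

23

Step 1: Sum all values: 33 + 3 + 38 + 18 + 17 + 16 + 36 = 161
Step 2: Count the number of values: n = 7
Step 3: Mean = sum / n = 161 / 7 = 23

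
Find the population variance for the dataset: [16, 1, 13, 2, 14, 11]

34.25

Step 1: Compute the mean: (16 + 1 + 13 + 2 + 14 + 11) / 6 = 9.5
Step 2: Compute squared deviations from the mean:
  (16 - 9.5)^2 = 42.25
  (1 - 9.5)^2 = 72.25
  (13 - 9.5)^2 = 12.25
  (2 - 9.5)^2 = 56.25
  (14 - 9.5)^2 = 20.25
  (11 - 9.5)^2 = 2.25
Step 3: Sum of squared deviations = 205.5
Step 4: Population variance = 205.5 / 6 = 34.25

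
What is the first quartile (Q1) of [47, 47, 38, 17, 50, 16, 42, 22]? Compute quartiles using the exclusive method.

18.25

Step 1: Sort the data: [16, 17, 22, 38, 42, 47, 47, 50]
Step 2: n = 8
Step 3: Using the exclusive quartile method:
  Q1 = 18.25
  Q2 (median) = 40
  Q3 = 47
  IQR = Q3 - Q1 = 47 - 18.25 = 28.75
Step 4: Q1 = 18.25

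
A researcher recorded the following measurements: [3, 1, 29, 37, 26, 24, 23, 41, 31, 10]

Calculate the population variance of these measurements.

168.05

Step 1: Compute the mean: (3 + 1 + 29 + 37 + 26 + 24 + 23 + 41 + 31 + 10) / 10 = 22.5
Step 2: Compute squared deviations from the mean:
  (3 - 22.5)^2 = 380.25
  (1 - 22.5)^2 = 462.25
  (29 - 22.5)^2 = 42.25
  (37 - 22.5)^2 = 210.25
  (26 - 22.5)^2 = 12.25
  (24 - 22.5)^2 = 2.25
  (23 - 22.5)^2 = 0.25
  (41 - 22.5)^2 = 342.25
  (31 - 22.5)^2 = 72.25
  (10 - 22.5)^2 = 156.25
Step 3: Sum of squared deviations = 1680.5
Step 4: Population variance = 1680.5 / 10 = 168.05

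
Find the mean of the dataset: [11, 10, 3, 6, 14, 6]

8.3333

Step 1: Sum all values: 11 + 10 + 3 + 6 + 14 + 6 = 50
Step 2: Count the number of values: n = 6
Step 3: Mean = sum / n = 50 / 6 = 8.3333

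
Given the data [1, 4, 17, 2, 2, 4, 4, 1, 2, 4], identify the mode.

4

Step 1: Count the frequency of each value:
  1: appears 2 time(s)
  2: appears 3 time(s)
  4: appears 4 time(s)
  17: appears 1 time(s)
Step 2: The value 4 appears most frequently (4 times).
Step 3: Mode = 4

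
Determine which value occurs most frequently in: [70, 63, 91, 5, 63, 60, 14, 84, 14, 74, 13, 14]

14

Step 1: Count the frequency of each value:
  5: appears 1 time(s)
  13: appears 1 time(s)
  14: appears 3 time(s)
  60: appears 1 time(s)
  63: appears 2 time(s)
  70: appears 1 time(s)
  74: appears 1 time(s)
  84: appears 1 time(s)
  91: appears 1 time(s)
Step 2: The value 14 appears most frequently (3 times).
Step 3: Mode = 14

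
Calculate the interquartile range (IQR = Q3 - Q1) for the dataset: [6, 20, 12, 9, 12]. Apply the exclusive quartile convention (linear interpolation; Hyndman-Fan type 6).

8.5

Step 1: Sort the data: [6, 9, 12, 12, 20]
Step 2: n = 5
Step 3: Using the exclusive quartile method:
  Q1 = 7.5
  Q2 (median) = 12
  Q3 = 16
  IQR = Q3 - Q1 = 16 - 7.5 = 8.5
Step 4: IQR = 8.5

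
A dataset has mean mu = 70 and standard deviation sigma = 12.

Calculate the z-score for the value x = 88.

1.5

Step 1: Recall the z-score formula: z = (x - mu) / sigma
Step 2: Substitute values: z = (88 - 70) / 12
Step 3: z = 18 / 12 = 1.5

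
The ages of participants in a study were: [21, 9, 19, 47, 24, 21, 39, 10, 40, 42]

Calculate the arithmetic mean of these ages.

27.2

Step 1: Sum all values: 21 + 9 + 19 + 47 + 24 + 21 + 39 + 10 + 40 + 42 = 272
Step 2: Count the number of values: n = 10
Step 3: Mean = sum / n = 272 / 10 = 27.2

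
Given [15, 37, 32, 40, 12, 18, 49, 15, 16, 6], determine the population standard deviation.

13.5794

Step 1: Compute the mean: 24
Step 2: Sum of squared deviations from the mean: 1844
Step 3: Population variance = 1844 / 10 = 184.4
Step 4: Standard deviation = sqrt(184.4) = 13.5794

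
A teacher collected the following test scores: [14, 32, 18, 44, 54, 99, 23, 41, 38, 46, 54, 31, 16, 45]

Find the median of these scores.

39.5

Step 1: Sort the data in ascending order: [14, 16, 18, 23, 31, 32, 38, 41, 44, 45, 46, 54, 54, 99]
Step 2: The number of values is n = 14.
Step 3: Since n is even, the median is the average of positions 7 and 8:
  Median = (38 + 41) / 2 = 39.5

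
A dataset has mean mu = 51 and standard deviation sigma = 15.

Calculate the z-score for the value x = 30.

-1.4

Step 1: Recall the z-score formula: z = (x - mu) / sigma
Step 2: Substitute values: z = (30 - 51) / 15
Step 3: z = -21 / 15 = -1.4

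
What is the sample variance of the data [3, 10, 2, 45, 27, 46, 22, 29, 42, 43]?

298.3222

Step 1: Compute the mean: (3 + 10 + 2 + 45 + 27 + 46 + 22 + 29 + 42 + 43) / 10 = 26.9
Step 2: Compute squared deviations from the mean:
  (3 - 26.9)^2 = 571.21
  (10 - 26.9)^2 = 285.61
  (2 - 26.9)^2 = 620.01
  (45 - 26.9)^2 = 327.61
  (27 - 26.9)^2 = 0.01
  (46 - 26.9)^2 = 364.81
  (22 - 26.9)^2 = 24.01
  (29 - 26.9)^2 = 4.41
  (42 - 26.9)^2 = 228.01
  (43 - 26.9)^2 = 259.21
Step 3: Sum of squared deviations = 2684.9
Step 4: Sample variance = 2684.9 / 9 = 298.3222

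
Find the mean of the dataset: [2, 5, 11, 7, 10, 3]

6.3333

Step 1: Sum all values: 2 + 5 + 11 + 7 + 10 + 3 = 38
Step 2: Count the number of values: n = 6
Step 3: Mean = sum / n = 38 / 6 = 6.3333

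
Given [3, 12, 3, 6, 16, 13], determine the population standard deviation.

5.0799

Step 1: Compute the mean: 8.8333
Step 2: Sum of squared deviations from the mean: 154.8333
Step 3: Population variance = 154.8333 / 6 = 25.8056
Step 4: Standard deviation = sqrt(25.8056) = 5.0799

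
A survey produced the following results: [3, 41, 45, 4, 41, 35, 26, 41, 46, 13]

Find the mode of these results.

41

Step 1: Count the frequency of each value:
  3: appears 1 time(s)
  4: appears 1 time(s)
  13: appears 1 time(s)
  26: appears 1 time(s)
  35: appears 1 time(s)
  41: appears 3 time(s)
  45: appears 1 time(s)
  46: appears 1 time(s)
Step 2: The value 41 appears most frequently (3 times).
Step 3: Mode = 41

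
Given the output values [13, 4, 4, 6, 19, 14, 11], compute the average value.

10.1429

Step 1: Sum all values: 13 + 4 + 4 + 6 + 19 + 14 + 11 = 71
Step 2: Count the number of values: n = 7
Step 3: Mean = sum / n = 71 / 7 = 10.1429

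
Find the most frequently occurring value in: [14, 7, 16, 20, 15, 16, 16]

16

Step 1: Count the frequency of each value:
  7: appears 1 time(s)
  14: appears 1 time(s)
  15: appears 1 time(s)
  16: appears 3 time(s)
  20: appears 1 time(s)
Step 2: The value 16 appears most frequently (3 times).
Step 3: Mode = 16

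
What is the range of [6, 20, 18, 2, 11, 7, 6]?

18

Step 1: Identify the maximum value: max = 20
Step 2: Identify the minimum value: min = 2
Step 3: Range = max - min = 20 - 2 = 18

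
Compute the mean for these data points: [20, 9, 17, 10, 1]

11.4

Step 1: Sum all values: 20 + 9 + 17 + 10 + 1 = 57
Step 2: Count the number of values: n = 5
Step 3: Mean = sum / n = 57 / 5 = 11.4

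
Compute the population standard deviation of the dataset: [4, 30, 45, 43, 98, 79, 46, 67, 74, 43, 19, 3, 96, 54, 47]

28.2557

Step 1: Compute the mean: 49.8667
Step 2: Sum of squared deviations from the mean: 11975.7333
Step 3: Population variance = 11975.7333 / 15 = 798.3822
Step 4: Standard deviation = sqrt(798.3822) = 28.2557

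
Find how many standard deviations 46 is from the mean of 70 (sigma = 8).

-3

Step 1: Recall the z-score formula: z = (x - mu) / sigma
Step 2: Substitute values: z = (46 - 70) / 8
Step 3: z = -24 / 8 = -3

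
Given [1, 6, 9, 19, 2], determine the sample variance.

52.3

Step 1: Compute the mean: (1 + 6 + 9 + 19 + 2) / 5 = 7.4
Step 2: Compute squared deviations from the mean:
  (1 - 7.4)^2 = 40.96
  (6 - 7.4)^2 = 1.96
  (9 - 7.4)^2 = 2.56
  (19 - 7.4)^2 = 134.56
  (2 - 7.4)^2 = 29.16
Step 3: Sum of squared deviations = 209.2
Step 4: Sample variance = 209.2 / 4 = 52.3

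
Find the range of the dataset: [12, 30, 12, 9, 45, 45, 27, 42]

36

Step 1: Identify the maximum value: max = 45
Step 2: Identify the minimum value: min = 9
Step 3: Range = max - min = 45 - 9 = 36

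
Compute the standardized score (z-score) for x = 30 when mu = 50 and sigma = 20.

-1

Step 1: Recall the z-score formula: z = (x - mu) / sigma
Step 2: Substitute values: z = (30 - 50) / 20
Step 3: z = -20 / 20 = -1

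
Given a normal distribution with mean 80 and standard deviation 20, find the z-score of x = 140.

3

Step 1: Recall the z-score formula: z = (x - mu) / sigma
Step 2: Substitute values: z = (140 - 80) / 20
Step 3: z = 60 / 20 = 3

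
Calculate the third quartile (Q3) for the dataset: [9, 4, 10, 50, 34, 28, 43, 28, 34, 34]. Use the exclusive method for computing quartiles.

36.25

Step 1: Sort the data: [4, 9, 10, 28, 28, 34, 34, 34, 43, 50]
Step 2: n = 10
Step 3: Using the exclusive quartile method:
  Q1 = 9.75
  Q2 (median) = 31
  Q3 = 36.25
  IQR = Q3 - Q1 = 36.25 - 9.75 = 26.5
Step 4: Q3 = 36.25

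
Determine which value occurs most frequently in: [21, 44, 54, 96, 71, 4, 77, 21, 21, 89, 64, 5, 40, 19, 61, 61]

21

Step 1: Count the frequency of each value:
  4: appears 1 time(s)
  5: appears 1 time(s)
  19: appears 1 time(s)
  21: appears 3 time(s)
  40: appears 1 time(s)
  44: appears 1 time(s)
  54: appears 1 time(s)
  61: appears 2 time(s)
  64: appears 1 time(s)
  71: appears 1 time(s)
  77: appears 1 time(s)
  89: appears 1 time(s)
  96: appears 1 time(s)
Step 2: The value 21 appears most frequently (3 times).
Step 3: Mode = 21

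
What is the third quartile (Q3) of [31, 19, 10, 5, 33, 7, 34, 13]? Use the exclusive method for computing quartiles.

32.5

Step 1: Sort the data: [5, 7, 10, 13, 19, 31, 33, 34]
Step 2: n = 8
Step 3: Using the exclusive quartile method:
  Q1 = 7.75
  Q2 (median) = 16
  Q3 = 32.5
  IQR = Q3 - Q1 = 32.5 - 7.75 = 24.75
Step 4: Q3 = 32.5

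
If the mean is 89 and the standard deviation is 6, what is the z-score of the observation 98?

1.5

Step 1: Recall the z-score formula: z = (x - mu) / sigma
Step 2: Substitute values: z = (98 - 89) / 6
Step 3: z = 9 / 6 = 1.5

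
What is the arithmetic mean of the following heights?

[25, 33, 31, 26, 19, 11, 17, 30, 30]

24.6667

Step 1: Sum all values: 25 + 33 + 31 + 26 + 19 + 11 + 17 + 30 + 30 = 222
Step 2: Count the number of values: n = 9
Step 3: Mean = sum / n = 222 / 9 = 24.6667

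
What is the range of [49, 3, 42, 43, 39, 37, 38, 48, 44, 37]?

46

Step 1: Identify the maximum value: max = 49
Step 2: Identify the minimum value: min = 3
Step 3: Range = max - min = 49 - 3 = 46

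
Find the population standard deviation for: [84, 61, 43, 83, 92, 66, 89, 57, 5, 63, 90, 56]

23.9065

Step 1: Compute the mean: 65.75
Step 2: Sum of squared deviations from the mean: 6858.25
Step 3: Population variance = 6858.25 / 12 = 571.5208
Step 4: Standard deviation = sqrt(571.5208) = 23.9065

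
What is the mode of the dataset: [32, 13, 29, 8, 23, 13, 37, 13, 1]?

13

Step 1: Count the frequency of each value:
  1: appears 1 time(s)
  8: appears 1 time(s)
  13: appears 3 time(s)
  23: appears 1 time(s)
  29: appears 1 time(s)
  32: appears 1 time(s)
  37: appears 1 time(s)
Step 2: The value 13 appears most frequently (3 times).
Step 3: Mode = 13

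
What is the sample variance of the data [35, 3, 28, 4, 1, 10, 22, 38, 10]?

203.6944

Step 1: Compute the mean: (35 + 3 + 28 + 4 + 1 + 10 + 22 + 38 + 10) / 9 = 16.7778
Step 2: Compute squared deviations from the mean:
  (35 - 16.7778)^2 = 332.0494
  (3 - 16.7778)^2 = 189.8272
  (28 - 16.7778)^2 = 125.9383
  (4 - 16.7778)^2 = 163.2716
  (1 - 16.7778)^2 = 248.9383
  (10 - 16.7778)^2 = 45.9383
  (22 - 16.7778)^2 = 27.2716
  (38 - 16.7778)^2 = 450.3827
  (10 - 16.7778)^2 = 45.9383
Step 3: Sum of squared deviations = 1629.5556
Step 4: Sample variance = 1629.5556 / 8 = 203.6944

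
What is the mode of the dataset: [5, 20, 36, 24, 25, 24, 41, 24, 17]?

24

Step 1: Count the frequency of each value:
  5: appears 1 time(s)
  17: appears 1 time(s)
  20: appears 1 time(s)
  24: appears 3 time(s)
  25: appears 1 time(s)
  36: appears 1 time(s)
  41: appears 1 time(s)
Step 2: The value 24 appears most frequently (3 times).
Step 3: Mode = 24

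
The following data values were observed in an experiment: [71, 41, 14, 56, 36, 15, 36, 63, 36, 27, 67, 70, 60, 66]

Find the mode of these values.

36

Step 1: Count the frequency of each value:
  14: appears 1 time(s)
  15: appears 1 time(s)
  27: appears 1 time(s)
  36: appears 3 time(s)
  41: appears 1 time(s)
  56: appears 1 time(s)
  60: appears 1 time(s)
  63: appears 1 time(s)
  66: appears 1 time(s)
  67: appears 1 time(s)
  70: appears 1 time(s)
  71: appears 1 time(s)
Step 2: The value 36 appears most frequently (3 times).
Step 3: Mode = 36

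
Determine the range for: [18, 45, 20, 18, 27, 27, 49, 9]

40

Step 1: Identify the maximum value: max = 49
Step 2: Identify the minimum value: min = 9
Step 3: Range = max - min = 49 - 9 = 40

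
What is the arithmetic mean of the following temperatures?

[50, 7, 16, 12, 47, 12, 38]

26

Step 1: Sum all values: 50 + 7 + 16 + 12 + 47 + 12 + 38 = 182
Step 2: Count the number of values: n = 7
Step 3: Mean = sum / n = 182 / 7 = 26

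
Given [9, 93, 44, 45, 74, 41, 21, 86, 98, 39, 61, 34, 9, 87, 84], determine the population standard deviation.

29.4596

Step 1: Compute the mean: 55
Step 2: Sum of squared deviations from the mean: 13018
Step 3: Population variance = 13018 / 15 = 867.8667
Step 4: Standard deviation = sqrt(867.8667) = 29.4596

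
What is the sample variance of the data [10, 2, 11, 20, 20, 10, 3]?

51.4762

Step 1: Compute the mean: (10 + 2 + 11 + 20 + 20 + 10 + 3) / 7 = 10.8571
Step 2: Compute squared deviations from the mean:
  (10 - 10.8571)^2 = 0.7347
  (2 - 10.8571)^2 = 78.449
  (11 - 10.8571)^2 = 0.0204
  (20 - 10.8571)^2 = 83.5918
  (20 - 10.8571)^2 = 83.5918
  (10 - 10.8571)^2 = 0.7347
  (3 - 10.8571)^2 = 61.7347
Step 3: Sum of squared deviations = 308.8571
Step 4: Sample variance = 308.8571 / 6 = 51.4762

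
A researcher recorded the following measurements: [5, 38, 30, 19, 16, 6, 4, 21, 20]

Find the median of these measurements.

19

Step 1: Sort the data in ascending order: [4, 5, 6, 16, 19, 20, 21, 30, 38]
Step 2: The number of values is n = 9.
Step 3: Since n is odd, the median is the middle value at position 5: 19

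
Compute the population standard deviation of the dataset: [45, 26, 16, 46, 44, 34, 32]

10.3746

Step 1: Compute the mean: 34.7143
Step 2: Sum of squared deviations from the mean: 753.4286
Step 3: Population variance = 753.4286 / 7 = 107.6327
Step 4: Standard deviation = sqrt(107.6327) = 10.3746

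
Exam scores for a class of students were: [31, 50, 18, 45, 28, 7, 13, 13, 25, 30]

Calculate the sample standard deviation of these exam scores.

13.9284

Step 1: Compute the mean: 26
Step 2: Sum of squared deviations from the mean: 1746
Step 3: Sample variance = 1746 / 9 = 194
Step 4: Standard deviation = sqrt(194) = 13.9284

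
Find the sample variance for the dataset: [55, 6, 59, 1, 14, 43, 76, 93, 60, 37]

918.7111

Step 1: Compute the mean: (55 + 6 + 59 + 1 + 14 + 43 + 76 + 93 + 60 + 37) / 10 = 44.4
Step 2: Compute squared deviations from the mean:
  (55 - 44.4)^2 = 112.36
  (6 - 44.4)^2 = 1474.56
  (59 - 44.4)^2 = 213.16
  (1 - 44.4)^2 = 1883.56
  (14 - 44.4)^2 = 924.16
  (43 - 44.4)^2 = 1.96
  (76 - 44.4)^2 = 998.56
  (93 - 44.4)^2 = 2361.96
  (60 - 44.4)^2 = 243.36
  (37 - 44.4)^2 = 54.76
Step 3: Sum of squared deviations = 8268.4
Step 4: Sample variance = 8268.4 / 9 = 918.7111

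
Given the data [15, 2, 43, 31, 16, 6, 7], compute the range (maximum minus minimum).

41

Step 1: Identify the maximum value: max = 43
Step 2: Identify the minimum value: min = 2
Step 3: Range = max - min = 43 - 2 = 41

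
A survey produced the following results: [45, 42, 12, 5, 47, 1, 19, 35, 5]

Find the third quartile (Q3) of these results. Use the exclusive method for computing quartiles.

43.5

Step 1: Sort the data: [1, 5, 5, 12, 19, 35, 42, 45, 47]
Step 2: n = 9
Step 3: Using the exclusive quartile method:
  Q1 = 5
  Q2 (median) = 19
  Q3 = 43.5
  IQR = Q3 - Q1 = 43.5 - 5 = 38.5
Step 4: Q3 = 43.5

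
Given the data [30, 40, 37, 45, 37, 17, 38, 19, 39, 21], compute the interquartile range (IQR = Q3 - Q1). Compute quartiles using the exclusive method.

18.75

Step 1: Sort the data: [17, 19, 21, 30, 37, 37, 38, 39, 40, 45]
Step 2: n = 10
Step 3: Using the exclusive quartile method:
  Q1 = 20.5
  Q2 (median) = 37
  Q3 = 39.25
  IQR = Q3 - Q1 = 39.25 - 20.5 = 18.75
Step 4: IQR = 18.75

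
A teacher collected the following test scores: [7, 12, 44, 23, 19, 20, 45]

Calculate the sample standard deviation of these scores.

14.8067

Step 1: Compute the mean: 24.2857
Step 2: Sum of squared deviations from the mean: 1315.4286
Step 3: Sample variance = 1315.4286 / 6 = 219.2381
Step 4: Standard deviation = sqrt(219.2381) = 14.8067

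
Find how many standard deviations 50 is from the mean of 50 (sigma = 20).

0

Step 1: Recall the z-score formula: z = (x - mu) / sigma
Step 2: Substitute values: z = (50 - 50) / 20
Step 3: z = 0 / 20 = 0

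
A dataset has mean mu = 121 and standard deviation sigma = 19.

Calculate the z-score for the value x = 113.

-0.4211

Step 1: Recall the z-score formula: z = (x - mu) / sigma
Step 2: Substitute values: z = (113 - 121) / 19
Step 3: z = -8 / 19 = -0.4211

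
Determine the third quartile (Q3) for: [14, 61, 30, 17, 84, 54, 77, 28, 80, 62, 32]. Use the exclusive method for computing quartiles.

77

Step 1: Sort the data: [14, 17, 28, 30, 32, 54, 61, 62, 77, 80, 84]
Step 2: n = 11
Step 3: Using the exclusive quartile method:
  Q1 = 28
  Q2 (median) = 54
  Q3 = 77
  IQR = Q3 - Q1 = 77 - 28 = 49
Step 4: Q3 = 77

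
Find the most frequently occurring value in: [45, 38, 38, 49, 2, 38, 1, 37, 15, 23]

38

Step 1: Count the frequency of each value:
  1: appears 1 time(s)
  2: appears 1 time(s)
  15: appears 1 time(s)
  23: appears 1 time(s)
  37: appears 1 time(s)
  38: appears 3 time(s)
  45: appears 1 time(s)
  49: appears 1 time(s)
Step 2: The value 38 appears most frequently (3 times).
Step 3: Mode = 38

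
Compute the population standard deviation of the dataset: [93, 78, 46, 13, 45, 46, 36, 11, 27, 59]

24.8483

Step 1: Compute the mean: 45.4
Step 2: Sum of squared deviations from the mean: 6174.4
Step 3: Population variance = 6174.4 / 10 = 617.44
Step 4: Standard deviation = sqrt(617.44) = 24.8483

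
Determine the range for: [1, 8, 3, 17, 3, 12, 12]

16

Step 1: Identify the maximum value: max = 17
Step 2: Identify the minimum value: min = 1
Step 3: Range = max - min = 17 - 1 = 16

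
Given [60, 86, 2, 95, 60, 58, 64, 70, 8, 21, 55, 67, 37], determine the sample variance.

790.7692

Step 1: Compute the mean: (60 + 86 + 2 + 95 + 60 + 58 + 64 + 70 + 8 + 21 + 55 + 67 + 37) / 13 = 52.5385
Step 2: Compute squared deviations from the mean:
  (60 - 52.5385)^2 = 55.6746
  (86 - 52.5385)^2 = 1119.6746
  (2 - 52.5385)^2 = 2554.1361
  (95 - 52.5385)^2 = 1802.9822
  (60 - 52.5385)^2 = 55.6746
  (58 - 52.5385)^2 = 29.8284
  (64 - 52.5385)^2 = 131.3669
  (70 - 52.5385)^2 = 304.9053
  (8 - 52.5385)^2 = 1983.6746
  (21 - 52.5385)^2 = 994.6746
  (55 - 52.5385)^2 = 6.0592
  (67 - 52.5385)^2 = 209.1361
  (37 - 52.5385)^2 = 241.4438
Step 3: Sum of squared deviations = 9489.2308
Step 4: Sample variance = 9489.2308 / 12 = 790.7692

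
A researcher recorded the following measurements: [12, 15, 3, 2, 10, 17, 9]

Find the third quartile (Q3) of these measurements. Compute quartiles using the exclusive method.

15

Step 1: Sort the data: [2, 3, 9, 10, 12, 15, 17]
Step 2: n = 7
Step 3: Using the exclusive quartile method:
  Q1 = 3
  Q2 (median) = 10
  Q3 = 15
  IQR = Q3 - Q1 = 15 - 3 = 12
Step 4: Q3 = 15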